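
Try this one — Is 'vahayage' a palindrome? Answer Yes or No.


Forward: 'vahayage'
Reversed: 'egayahav'
They differ.

No


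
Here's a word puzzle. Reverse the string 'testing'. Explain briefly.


Reverse 'testing' character by character: 'gnitset'.

gnitset


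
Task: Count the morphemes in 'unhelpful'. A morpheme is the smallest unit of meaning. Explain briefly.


Decomposition: un- (prefix) + help (root) + -ful (suffix) = 3 morpheme(s)

3 morphemes


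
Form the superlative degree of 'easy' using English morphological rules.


Apply superlative formation (consonant + y: change y to i, add -est): 'easy' -> 'easiest'.

easiest


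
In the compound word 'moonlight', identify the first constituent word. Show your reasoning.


Split 'moonlight' into 'moon' + 'light'. The first part is 'moon'.

moon


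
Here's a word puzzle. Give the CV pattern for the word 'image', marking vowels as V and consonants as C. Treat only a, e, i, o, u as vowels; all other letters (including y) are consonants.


Letter mapping: i = V, m = C, a = V, g = C, e = V.

VCVCV


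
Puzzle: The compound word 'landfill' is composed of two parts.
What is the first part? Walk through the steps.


Split 'landfill' into 'land' + 'fill'. The first part is 'land'.

land


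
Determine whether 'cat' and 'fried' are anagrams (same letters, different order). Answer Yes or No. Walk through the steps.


Sorted letters of 'cat': 'act'
Sorted letters of 'fried': 'defir'
They do not match.

No


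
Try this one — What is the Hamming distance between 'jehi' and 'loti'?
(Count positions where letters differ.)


Alignment:
Position 1: 'j' vs 'l' = DIFFER
Position 2: 'e' vs 'o' = DIFFER
Position 3: 'h' vs 't' = DIFFER
Position 4: 'i' vs 'i' = match
Total differences: 3

3


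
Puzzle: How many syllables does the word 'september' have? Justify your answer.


Break 'september' into syllables: sep-tem-ber -> sep | tem | ber = 3 syllables

3 syllables


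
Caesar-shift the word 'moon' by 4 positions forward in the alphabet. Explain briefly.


Shift each letter by 4: m -> q, o -> s, o -> s, n -> r. Result: 'qssr'.

qssr


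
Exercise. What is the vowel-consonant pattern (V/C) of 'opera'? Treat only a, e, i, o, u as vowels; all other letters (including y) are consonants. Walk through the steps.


Letter mapping: o = V, p = C, e = V, r = C, a = V.

VCVCV


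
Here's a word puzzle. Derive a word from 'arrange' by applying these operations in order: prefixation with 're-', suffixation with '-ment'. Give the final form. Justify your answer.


Step 1: Add prefix 're-' to 'arrange' = 'rearrange'
Step 2: Add suffix '-ment' to 'rearrange' = 'rearrangement'

rearrangement


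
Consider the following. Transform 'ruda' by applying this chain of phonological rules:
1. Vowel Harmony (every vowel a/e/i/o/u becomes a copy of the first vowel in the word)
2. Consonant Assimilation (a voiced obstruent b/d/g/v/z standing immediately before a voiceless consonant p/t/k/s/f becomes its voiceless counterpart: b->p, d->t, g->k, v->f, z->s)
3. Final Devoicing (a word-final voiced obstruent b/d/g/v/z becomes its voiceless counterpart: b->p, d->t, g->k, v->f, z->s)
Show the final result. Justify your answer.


Starting form: 'ruda'
Rule 1: Vowel Harmony: all vowels become 'u' (matching first vowel). 'ruda' -> 'rudu'
Rule 2: Consonant Assimilation: no voiced obstruent (b/d/g/v/z) stands immediately before a voiceless consonant (p/t/k/s/f). No change.
Rule 3: Final Devoicing: the word ends in the vowel 'u', not a consonant. No change.
Final form: 'rudu'

rudu


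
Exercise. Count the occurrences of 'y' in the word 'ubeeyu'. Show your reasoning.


Letter 'y' in 'ubeeyu': found at position(s) 5 = 1 occurrence(s).

1


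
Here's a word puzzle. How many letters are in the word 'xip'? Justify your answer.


Spell out 'xip' and number each letter: x(1), i(2), p(3). Total: 3 letters.

3


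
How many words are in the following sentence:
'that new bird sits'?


Split into words: that | new | bird | sits = 4 words.

4


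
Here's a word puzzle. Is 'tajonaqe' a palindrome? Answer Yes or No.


Forward: 'tajonaqe'
Reversed: 'eqanojat'
They differ.

No


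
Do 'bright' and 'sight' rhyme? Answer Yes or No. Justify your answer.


Rime (stressed vowel + following sounds) of 'bright': -ight = /aɪt/
Rime of 'sight': -ight = /aɪt/
/aɪt/ and /aɪt/ are the same ending sound, so the words rhyme.

Yes


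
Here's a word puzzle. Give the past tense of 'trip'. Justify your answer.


Apply rule: Double final consonant and add -ed. 'trip' becomes 'tripped'.

tripped


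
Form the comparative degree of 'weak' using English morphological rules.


Apply comparative formation (add -er): 'weak' -> 'weaker'.

weaker


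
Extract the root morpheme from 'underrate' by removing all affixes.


Remove prefix 'under' from 'underrate' to get root 'rate'.

rate


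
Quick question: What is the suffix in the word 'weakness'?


The word 'weakness' = 'weak' (root) + '-ness' (suffix). The suffix is '-ness'.

ness


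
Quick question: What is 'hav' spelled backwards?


Reverse 'hav' character by character: 'vah'.

vah


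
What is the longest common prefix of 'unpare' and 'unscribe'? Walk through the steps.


Compare from the start: 2 characters match: 'un'. Mismatch at position 3: 'p' vs 's'.

un


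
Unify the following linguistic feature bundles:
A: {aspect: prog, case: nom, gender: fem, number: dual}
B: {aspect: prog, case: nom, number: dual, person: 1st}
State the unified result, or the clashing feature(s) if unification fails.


Compare features:
aspect: A=prog vs B=prog -> unified: prog
case: A=nom vs B=nom -> unified: nom
gender: A=fem vs B=_ -> unified: fem
number: A=dual vs B=dual -> unified: dual
person: A=_ vs B=1st -> unified: 1st
No clashes found.

Unified: {aspect: prog, case: nom, gender: fem, number: dual, person: 1st}


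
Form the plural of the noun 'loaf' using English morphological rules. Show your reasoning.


Apply rule: Change -f to -ves. 'loaf' becomes 'loaves'.

loaves


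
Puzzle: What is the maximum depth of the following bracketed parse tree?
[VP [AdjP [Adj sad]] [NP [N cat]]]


Count bracket nesting levels:
'[' at pos 0: depth = 1
'[' at pos 4: depth = 2
'[' at pos 10: depth = 3
'[' at pos 21: depth = 2
'[' at pos 25: depth = 3
Maximum depth reached: 3

3


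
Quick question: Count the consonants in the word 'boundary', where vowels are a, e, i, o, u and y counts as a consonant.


Consonants in 'boundary': b, n, d, r, y = 5 consonants.

5


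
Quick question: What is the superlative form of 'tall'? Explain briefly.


Apply superlative formation (add -est): 'tall' -> 'tallest'.

tallest


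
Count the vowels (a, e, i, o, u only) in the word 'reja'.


Vowels in 'reja': e, a = 2 vowels.

2


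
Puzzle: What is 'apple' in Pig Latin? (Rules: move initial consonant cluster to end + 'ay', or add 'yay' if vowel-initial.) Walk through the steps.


'apple' starts with a vowel, so add 'yay': 'appleyay'.

appleyay


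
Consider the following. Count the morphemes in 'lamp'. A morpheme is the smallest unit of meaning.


Decomposition: lamp (free morpheme) = 1 morpheme(s)

1 morphemes


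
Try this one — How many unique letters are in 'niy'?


Unique letters in 'niy': {i, n, y} = 3 distinct letters.

3


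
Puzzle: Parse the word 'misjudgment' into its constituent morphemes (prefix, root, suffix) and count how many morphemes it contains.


Step 1: Identify prefix: 'mis' (meaning: wrongly)
Step 2: Identify root: 'judge'
Step 3: Identify suffix(es): 'ment'
Decomposition: mis- (prefix: wrongly) + judge (root) + -ment (suffix: action/result)
Total morphemes: 3

3 morphemes (mis- (prefix: wrongly) + judge (root) + -ment (suffix: action/result))


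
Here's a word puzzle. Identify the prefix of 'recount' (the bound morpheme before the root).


The word 'recount' = 're' (prefix) + 'count' (root). The prefix is 're'.

re


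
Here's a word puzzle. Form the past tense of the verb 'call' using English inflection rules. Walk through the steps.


Apply rule: Add -ed. 'call' becomes 'called'.

called


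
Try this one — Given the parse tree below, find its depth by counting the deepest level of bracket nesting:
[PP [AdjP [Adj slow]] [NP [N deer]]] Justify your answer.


Count bracket nesting levels:
'[' at pos 0: depth = 1
'[' at pos 4: depth = 2
'[' at pos 10: depth = 3
'[' at pos 22: depth = 2
'[' at pos 26: depth = 3
Maximum depth reached: 3

3


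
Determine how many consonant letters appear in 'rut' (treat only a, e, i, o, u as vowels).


Consonants in 'rut': r, t = 2 consonants.

2


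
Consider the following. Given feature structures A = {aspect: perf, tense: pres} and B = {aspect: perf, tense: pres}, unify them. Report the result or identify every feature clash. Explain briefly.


Compare features:
aspect: A=perf vs B=perf -> unified: perf
tense: A=pres vs B=pres -> unified: pres
No clashes found.

Unified: {aspect: perf, tense: pres}


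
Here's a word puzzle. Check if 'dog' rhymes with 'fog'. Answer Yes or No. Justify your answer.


Rime (stressed vowel + following sounds) of 'dog': -og = /ɒg/
Rime of 'fog': -og = /ɒg/
/ɒg/ and /ɒg/ are the same ending sound, so the words rhyme.

Yes


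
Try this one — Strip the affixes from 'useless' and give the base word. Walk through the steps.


Remove suffix '-less' from 'useless' to get root 'use'.

use


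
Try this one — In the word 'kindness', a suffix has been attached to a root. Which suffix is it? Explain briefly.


The word 'kindness' = 'kind' (root) + '-ness' (suffix). The suffix is '-ness'.

ness


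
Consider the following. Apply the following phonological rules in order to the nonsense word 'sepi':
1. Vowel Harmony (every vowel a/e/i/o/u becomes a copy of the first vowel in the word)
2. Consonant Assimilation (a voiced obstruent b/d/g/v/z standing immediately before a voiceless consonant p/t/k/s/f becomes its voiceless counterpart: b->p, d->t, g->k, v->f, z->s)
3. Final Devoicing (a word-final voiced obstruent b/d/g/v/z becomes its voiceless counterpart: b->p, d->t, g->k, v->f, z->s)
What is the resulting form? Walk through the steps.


Starting form: 'sepi'
Rule 1: Vowel Harmony: all vowels become 'e' (matching first vowel). 'sepi' -> 'sepe'
Rule 2: Consonant Assimilation: no voiced obstruent (b/d/g/v/z) stands immediately before a voiceless consonant (p/t/k/s/f). No change.
Rule 3: Final Devoicing: the word ends in the vowel 'e', not a consonant. No change.
Final form: 'sepe'

sepe


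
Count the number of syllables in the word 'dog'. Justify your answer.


Break 'dog' into syllables: dog -> dog = 1 syllable

1 syllable


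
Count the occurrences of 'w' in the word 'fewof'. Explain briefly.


Letter 'w' in 'fewof': found at position(s) 3 = 1 occurrence(s).

1


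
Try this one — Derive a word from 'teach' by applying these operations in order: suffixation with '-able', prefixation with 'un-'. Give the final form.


Step 1: Add suffix '-able' to 'teach' = 'teachable'
Step 2: Add prefix 'un-' to 'teachable' = 'unteachable'

unteachable


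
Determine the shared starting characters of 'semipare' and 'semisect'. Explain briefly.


Compare from the start: 4 characters match: 'semi'. Mismatch at position 5: 'p' vs 's'.

semi


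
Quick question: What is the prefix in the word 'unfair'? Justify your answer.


The word 'unfair' = 'un' (prefix) + 'fair' (root). The prefix is 'un'.

un


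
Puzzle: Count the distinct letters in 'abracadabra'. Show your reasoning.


Unique letters in 'abracadabra': {a, b, c, d, r} = 5 distinct letters.

5


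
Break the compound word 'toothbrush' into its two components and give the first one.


Split 'toothbrush' into 'tooth' + 'brush'. The first part is 'tooth'.

tooth


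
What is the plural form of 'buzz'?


Apply rule: Add -es (sibilant/fricative ending). 'buzz' becomes 'buzzes'.

buzzes


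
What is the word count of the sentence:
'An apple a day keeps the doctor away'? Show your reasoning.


Split into words: An | apple | a | day | keeps | the | doctor | away = 8 words.

8


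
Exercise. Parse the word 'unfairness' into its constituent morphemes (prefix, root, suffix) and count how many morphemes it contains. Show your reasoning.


Step 1: Identify prefix: 'un' (meaning: not/reverse)
Step 2: Identify root: 'fair'
Step 3: Identify suffix(es): 'ness'
Decomposition: un- (prefix: not/reverse) + fair (root) + -ness (suffix: state of)
Total morphemes: 3

3 morphemes (un- (prefix: not/reverse) + fair (root) + -ness (suffix: state of))


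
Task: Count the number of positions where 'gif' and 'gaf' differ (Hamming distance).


Alignment:
Position 1: 'g' vs 'g' = match
Position 2: 'i' vs 'a' = DIFFER
Position 3: 'f' vs 'f' = match
Total differences: 1

1


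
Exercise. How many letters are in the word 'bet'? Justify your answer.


Spell out 'bet' and number each letter: b(1), e(2), t(3). Total: 3 letters.

3


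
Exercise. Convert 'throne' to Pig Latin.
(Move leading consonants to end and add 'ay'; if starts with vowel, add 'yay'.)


'throne': move consonant cluster 'thr' to end and add 'ay': 'onethray'.

onethray


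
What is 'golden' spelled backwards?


Reverse 'golden' character by character: 'nedlog'.

nedlog


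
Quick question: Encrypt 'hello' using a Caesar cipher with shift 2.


Shift each letter by 2: h -> j, e -> g, l -> n, l -> n, o -> q. Result: 'jgnnq'.

jgnnq


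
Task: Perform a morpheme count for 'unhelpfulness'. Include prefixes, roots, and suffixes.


Decomposition: un- (prefix) + help (root) + -ful (suffix) + -ness (suffix) = 4 morpheme(s)

4 morphemes


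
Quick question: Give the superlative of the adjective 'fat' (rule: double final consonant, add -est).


Apply superlative formation (double final consonant, add -est): 'fat' -> 'fattest'.

fattest


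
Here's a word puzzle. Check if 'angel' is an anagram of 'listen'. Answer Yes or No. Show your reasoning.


Sorted letters of 'angel': 'aegln'
Sorted letters of 'listen': 'eilnst'
They do not match.

No


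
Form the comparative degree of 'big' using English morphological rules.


Apply comparative formation (double final consonant, add -er): 'big' -> 'bigger'.

bigger


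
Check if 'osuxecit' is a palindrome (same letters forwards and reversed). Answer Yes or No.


Forward: 'osuxecit'
Reversed: 'ticexuso'
They differ.

No


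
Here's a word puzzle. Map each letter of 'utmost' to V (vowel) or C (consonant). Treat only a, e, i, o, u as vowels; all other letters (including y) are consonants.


Letter mapping: u = V, t = C, m = C, o = V, s = C, t = C.

VCCVCC


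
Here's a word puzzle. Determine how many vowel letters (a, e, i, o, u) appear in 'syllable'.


Vowels in 'syllable': a, e = 2 vowels.

2


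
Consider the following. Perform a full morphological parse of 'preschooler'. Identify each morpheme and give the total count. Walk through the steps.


Step 1: Identify prefix: 'pre' (meaning: before)
Step 2: Identify root: 'school'
Step 3: Identify suffix(es): 'er'
Decomposition: pre- (prefix: before) + school (root) + -er (suffix: one who)
Total morphemes: 3

3 morphemes (pre- (prefix: before) + school (root) + -er (suffix: one who))


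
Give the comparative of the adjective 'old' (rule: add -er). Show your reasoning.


Apply comparative formation (add -er): 'old' -> 'older'.

older


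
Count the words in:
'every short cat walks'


Split into words: every | short | cat | walks = 4 words.

4


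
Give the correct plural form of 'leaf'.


Apply rule: Change -f to -ves. 'leaf' becomes 'leaves'.

leaves


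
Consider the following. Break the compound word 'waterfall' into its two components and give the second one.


Split 'waterfall' into 'water' + 'fall'. The second part is 'fall'.

fall


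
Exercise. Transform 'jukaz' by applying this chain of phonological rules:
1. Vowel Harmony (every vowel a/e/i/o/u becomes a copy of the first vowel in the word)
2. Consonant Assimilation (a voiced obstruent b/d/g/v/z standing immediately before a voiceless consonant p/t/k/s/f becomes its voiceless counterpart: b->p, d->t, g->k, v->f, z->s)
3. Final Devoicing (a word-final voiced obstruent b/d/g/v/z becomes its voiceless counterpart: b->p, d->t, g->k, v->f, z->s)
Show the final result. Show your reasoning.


Starting form: 'jukaz'
Rule 1: Vowel Harmony: all vowels become 'u' (matching first vowel). 'jukaz' -> 'jukuz'
Rule 2: Consonant Assimilation: no voiced obstruent (b/d/g/v/z) stands immediately before a voiceless consonant (p/t/k/s/f). No change.
Rule 3: Final Devoicing: word-final voiced obstruent 'z' becomes voiceless 's'. 'jukuz' -> 'jukus'
Final form: 'jukus'

jukus


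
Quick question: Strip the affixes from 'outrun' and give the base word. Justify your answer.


Remove prefix 'out' from 'outrun' to get root 'run'.

run


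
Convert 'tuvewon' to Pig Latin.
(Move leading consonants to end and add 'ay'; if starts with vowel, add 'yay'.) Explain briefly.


'tuvewon': move consonant cluster 't' to end and add 'ay': 'uvewontay'.

uvewontay


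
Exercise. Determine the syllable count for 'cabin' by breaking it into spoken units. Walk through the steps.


Break 'cabin' into syllables: cab-in -> cab | in = 2 syllables

2 syllables


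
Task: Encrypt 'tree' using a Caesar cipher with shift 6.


Shift each letter by 6: t -> z, r -> x, e -> k, e -> k. Result: 'zxkk'.

zxkk


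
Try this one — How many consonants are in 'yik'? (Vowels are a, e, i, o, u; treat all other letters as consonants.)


Consonants in 'yik': y, k = 2 consonants.

2


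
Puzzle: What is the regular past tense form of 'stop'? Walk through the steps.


Apply rule: Double final consonant and add -ed. 'stop' becomes 'stopped'.

stopped


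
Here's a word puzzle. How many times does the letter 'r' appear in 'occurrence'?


Letter 'r' in 'occurrence': found at position(s) 5, 6 = 2 occurrence(s).

2


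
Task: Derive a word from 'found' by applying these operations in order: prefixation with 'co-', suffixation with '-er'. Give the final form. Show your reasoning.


Step 1: Add prefix 'co-' to 'found' = 'cofound'
Step 2: Add suffix '-er' to 'cofound' = 'cofounder'

cofounder


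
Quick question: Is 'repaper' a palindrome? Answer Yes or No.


Forward: 'repaper'
Reversed: 'repaper'
They are identical.

Yes


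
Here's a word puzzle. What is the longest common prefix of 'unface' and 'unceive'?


Compare from the start: 2 characters match: 'un'. Mismatch at position 3: 'f' vs 'c'.

un


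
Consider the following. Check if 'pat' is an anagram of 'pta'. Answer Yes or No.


Sorted letters of 'pat': 'apt'
Sorted letters of 'pta': 'apt'
They match.

Yes


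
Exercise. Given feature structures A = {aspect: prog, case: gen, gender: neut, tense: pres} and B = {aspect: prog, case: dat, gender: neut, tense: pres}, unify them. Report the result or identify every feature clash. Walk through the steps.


Compare features:
aspect: A=prog vs B=prog -> unified: prog
case: A=gen vs B=dat -> CLASH
gender: A=neut vs B=neut -> unified: neut
tense: A=pres vs B=pres -> unified: pres
Clash detected on feature 'case' (gen vs dat); unification fails.

CLASH on 'case' (gen vs dat)


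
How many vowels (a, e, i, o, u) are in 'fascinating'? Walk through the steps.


Vowels in 'fascinating': a, i, a, i = 4 vowels.

4


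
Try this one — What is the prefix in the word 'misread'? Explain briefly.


The word 'misread' = 'mis' (prefix) + 'read' (root). The prefix is 'mis'.

mis


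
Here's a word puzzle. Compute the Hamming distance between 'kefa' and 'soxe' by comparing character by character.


Alignment:
Position 1: 'k' vs 's' = DIFFER
Position 2: 'e' vs 'o' = DIFFER
Position 3: 'f' vs 'x' = DIFFER
Position 4: 'a' vs 'e' = DIFFER
Total differences: 4

4


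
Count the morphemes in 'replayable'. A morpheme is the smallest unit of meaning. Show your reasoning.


Decomposition: re- (prefix) + play (root) + -able (suffix) = 3 morpheme(s)

3 morphemes


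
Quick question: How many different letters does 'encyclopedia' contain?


Unique letters in 'encyclopedia': {a, c, d, e, i, l, n, o, p, y} = 10 distinct letters.

10


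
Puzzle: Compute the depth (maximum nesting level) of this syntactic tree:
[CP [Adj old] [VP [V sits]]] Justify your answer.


Count bracket nesting levels:
'[' at pos 0: depth = 1
'[' at pos 4: depth = 2
'[' at pos 14: depth = 2
'[' at pos 18: depth = 3
Maximum depth reached: 3

3


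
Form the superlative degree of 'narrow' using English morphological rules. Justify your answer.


Apply superlative formation (add -est): 'narrow' -> 'narrowest'.

narrowest


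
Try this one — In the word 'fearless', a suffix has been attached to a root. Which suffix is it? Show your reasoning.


The word 'fearless' = 'fear' (root) + '-less' (suffix). The suffix is '-less'.

less


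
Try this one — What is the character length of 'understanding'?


Spell out 'understanding' and number each letter: u(1), n(2), d(3), e(4), r(5), s(6), t(7), a(8), n(9), d(10), i(11), n(12), g(13). Total: 13 letters.

13


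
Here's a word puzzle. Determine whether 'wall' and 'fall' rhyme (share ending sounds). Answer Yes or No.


Rime (stressed vowel + following sounds) of 'wall': -all = /ɔːl/
Rime of 'fall': -all = /ɔːl/
/ɔːl/ and /ɔːl/ are the same ending sound, so the words rhyme.

Yes


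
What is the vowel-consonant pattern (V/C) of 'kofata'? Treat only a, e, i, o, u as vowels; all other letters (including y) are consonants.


Letter mapping: k = C, o = V, f = C, a = V, t = C, a = V.

CVCVCV


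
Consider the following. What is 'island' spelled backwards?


Reverse 'island' character by character: 'dnalsi'.

dnalsi


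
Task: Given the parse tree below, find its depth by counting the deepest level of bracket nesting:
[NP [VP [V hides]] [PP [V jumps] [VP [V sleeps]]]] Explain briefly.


Count bracket nesting levels:
'[' at pos 0: depth = 1
'[' at pos 4: depth = 2
'[' at pos 8: depth = 3
'[' at pos 19: depth = 2
'[' at pos 23: depth = 3
'[' at pos 33: depth = 3
'[' at pos 37: depth = 4
Maximum depth reached: 4

4


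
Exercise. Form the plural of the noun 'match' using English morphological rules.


Apply rule: Add -es (sibilant/fricative ending). 'match' becomes 'matches'.

matches


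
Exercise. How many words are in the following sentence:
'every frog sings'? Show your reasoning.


Split into words: every | frog | sings = 3 words.

3


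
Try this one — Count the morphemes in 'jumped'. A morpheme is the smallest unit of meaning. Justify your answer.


Decomposition: jump (root) + -ed (suffix) = 2 morpheme(s)

2 morphemes


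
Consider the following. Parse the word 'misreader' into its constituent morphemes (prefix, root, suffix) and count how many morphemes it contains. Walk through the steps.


Step 1: Identify prefix: 'mis' (meaning: wrongly)
Step 2: Identify root: 'read'
Step 3: Identify suffix(es): 'er'
Decomposition: mis- (prefix: wrongly) + read (root) + -er (suffix: one who)
Total morphemes: 3

3 morphemes (mis- (prefix: wrongly) + read (root) + -er (suffix: one who))


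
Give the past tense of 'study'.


Apply rule: Change -y to -ied. 'study' becomes 'studied'.

studied


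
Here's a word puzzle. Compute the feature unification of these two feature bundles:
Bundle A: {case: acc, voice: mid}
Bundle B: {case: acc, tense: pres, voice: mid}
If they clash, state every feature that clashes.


Compare features:
case: A=acc vs B=acc -> unified: acc
tense: A=_ vs B=pres -> unified: pres
voice: A=mid vs B=mid -> unified: mid
No clashes found.

Unified: {case: acc, tense: pres, voice: mid}


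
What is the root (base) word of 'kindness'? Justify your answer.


Remove suffix '-ness' from 'kindness' to get root 'kind'.

kind


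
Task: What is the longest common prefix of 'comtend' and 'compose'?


Compare from the start: 3 characters match: 'com'. Mismatch at position 4: 't' vs 'p'.

com


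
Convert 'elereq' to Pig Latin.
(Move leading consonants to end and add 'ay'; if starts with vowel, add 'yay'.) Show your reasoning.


'elereq' starts with a vowel, so add 'yay': 'elereqyay'.

elereqyay


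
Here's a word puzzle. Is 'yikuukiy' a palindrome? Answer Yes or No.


Forward: 'yikuukiy'
Reversed: 'yikuukiy'
They are identical.

Yes


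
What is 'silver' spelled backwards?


Reverse 'silver' character by character: 'revlis'.

revlis


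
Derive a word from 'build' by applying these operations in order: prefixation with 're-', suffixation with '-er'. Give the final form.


Step 1: Add prefix 're-' to 'build' = 'rebuild'
Step 2: Add suffix '-er' to 'rebuild' = 'rebuilder'

rebuilder


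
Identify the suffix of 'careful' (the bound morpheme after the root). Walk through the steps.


The word 'careful' = 'care' (root) + '-ful' (suffix). The suffix is '-ful'.

ful


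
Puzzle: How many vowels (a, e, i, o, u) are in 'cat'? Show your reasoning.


Vowels in 'cat': a = 1 vowels.

1


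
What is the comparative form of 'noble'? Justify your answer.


Apply comparative formation (ends in e: add -r): 'noble' -> 'nobler'.

nobler


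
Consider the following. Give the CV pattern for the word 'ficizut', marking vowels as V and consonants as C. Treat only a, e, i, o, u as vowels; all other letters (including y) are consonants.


Letter mapping: f = C, i = V, c = C, i = V, z = C, u = V, t = C.

CVCVCVC


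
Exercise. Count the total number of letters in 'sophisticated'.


Spell out 'sophisticated' and number each letter: s(1), o(2), p(3), h(4), i(5), s(6), t(7), i(8), c(9), a(10), t(11), e(12), d(13). Total: 13 letters.

13


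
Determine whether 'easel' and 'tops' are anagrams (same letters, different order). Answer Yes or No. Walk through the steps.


Sorted letters of 'easel': 'aeels'
Sorted letters of 'tops': 'opst'
They do not match.

No


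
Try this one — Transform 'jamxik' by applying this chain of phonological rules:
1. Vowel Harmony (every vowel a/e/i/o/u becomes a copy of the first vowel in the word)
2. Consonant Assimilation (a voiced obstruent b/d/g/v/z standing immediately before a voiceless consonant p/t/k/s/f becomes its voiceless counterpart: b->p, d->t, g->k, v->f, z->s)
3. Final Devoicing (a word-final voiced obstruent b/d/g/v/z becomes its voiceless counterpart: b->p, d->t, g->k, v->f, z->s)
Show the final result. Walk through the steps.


Starting form: 'jamxik'
Rule 1: Vowel Harmony: all vowels become 'a' (matching first vowel). 'jamxik' -> 'jamxak'
Rule 2: Consonant Assimilation: no voiced obstruent (b/d/g/v/z) stands immediately before a voiceless consonant (p/t/k/s/f). No change.
Rule 3: Final Devoicing: final consonant 'k' is not one of the voiced obstruents b/d/g/v/z. No change.
Final form: 'jamxak'

jamxak


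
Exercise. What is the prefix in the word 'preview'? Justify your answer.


The word 'preview' = 'pre' (prefix) + 'view' (root). The prefix is 'pre'.

pre


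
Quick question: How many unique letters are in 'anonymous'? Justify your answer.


Unique letters in 'anonymous': {a, m, n, o, s, u, y} = 7 distinct letters.

7


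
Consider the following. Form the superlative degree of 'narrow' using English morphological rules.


Apply superlative formation (add -est): 'narrow' -> 'narrowest'.

narrowest


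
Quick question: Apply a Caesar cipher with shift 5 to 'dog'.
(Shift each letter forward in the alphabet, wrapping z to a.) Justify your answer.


Shift each letter by 5: d -> i, o -> t, g -> l. Result: 'itl'.

itl


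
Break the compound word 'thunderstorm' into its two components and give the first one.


Split 'thunderstorm' into 'thunder' + 'storm'. The first part is 'thunder'.

thunder


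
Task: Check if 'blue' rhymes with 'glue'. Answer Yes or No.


Rime (stressed vowel + following sounds) of 'blue': -ue = /uː/
Rime of 'glue': -ue = /uː/
/uː/ and /uː/ are the same ending sound, so the words rhyme.

Yes


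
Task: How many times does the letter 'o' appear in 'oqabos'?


Letter 'o' in 'oqabos': found at position(s) 1, 5 = 2 occurrence(s).

2


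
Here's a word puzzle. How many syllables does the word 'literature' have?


Break 'literature' into syllables: lit-er-a-ture -> lit | er | a | ture = 4 syllables

4 syllables


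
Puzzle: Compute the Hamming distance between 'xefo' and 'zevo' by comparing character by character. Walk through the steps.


Alignment:
Position 1: 'x' vs 'z' = DIFFER
Position 2: 'e' vs 'e' = match
Position 3: 'f' vs 'v' = DIFFER
Position 4: 'o' vs 'o' = match
Total differences: 2

2


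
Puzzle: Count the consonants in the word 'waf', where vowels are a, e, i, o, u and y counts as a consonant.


Consonants in 'waf': w, f = 2 consonants.

2


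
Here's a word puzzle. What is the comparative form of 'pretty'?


Apply comparative formation (consonant + y: change y to i, add -er): 'pretty' -> 'prettier'.

prettier


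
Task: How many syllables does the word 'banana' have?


Break 'banana' into syllables: ba-na-na -> ba | na | na = 3 syllables

3 syllables


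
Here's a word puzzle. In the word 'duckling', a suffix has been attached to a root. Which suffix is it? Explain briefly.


The word 'duckling' = 'duck' (root) + '-ling' (suffix). The suffix is '-ling'.

ling


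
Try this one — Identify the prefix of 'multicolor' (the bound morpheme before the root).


The word 'multicolor' = 'multi' (prefix) + 'color' (root). The prefix is 'multi'.

multi


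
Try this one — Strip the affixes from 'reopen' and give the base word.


Remove prefix 're' from 'reopen' to get root 'open'.

open


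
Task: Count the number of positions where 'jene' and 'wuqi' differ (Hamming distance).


Alignment:
Position 1: 'j' vs 'w' = DIFFER
Position 2: 'e' vs 'u' = DIFFER
Position 3: 'n' vs 'q' = DIFFER
Position 4: 'e' vs 'i' = DIFFER
Total differences: 4

4


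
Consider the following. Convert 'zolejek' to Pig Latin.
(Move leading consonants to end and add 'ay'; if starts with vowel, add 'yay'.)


'zolejek': move consonant cluster 'z' to end and add 'ay': 'olejekzay'.

olejekzay


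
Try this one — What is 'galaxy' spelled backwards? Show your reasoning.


Reverse 'galaxy' character by character: 'yxalag'.

yxalag


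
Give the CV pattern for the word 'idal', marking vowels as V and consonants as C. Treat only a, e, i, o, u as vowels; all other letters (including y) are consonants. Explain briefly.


Letter mapping: i = V, d = C, a = V, l = C.

VCVC


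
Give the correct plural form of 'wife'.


Apply rule: Change -fe to -ves. 'wife' becomes 'wives'.

wives


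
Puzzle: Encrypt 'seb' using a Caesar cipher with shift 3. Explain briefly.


Shift each letter by 3: s -> v, e -> h, b -> e. Result: 'vhe'.

vhe


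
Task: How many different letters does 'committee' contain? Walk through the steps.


Unique letters in 'committee': {c, e, i, m, o, t} = 6 distinct letters.

6


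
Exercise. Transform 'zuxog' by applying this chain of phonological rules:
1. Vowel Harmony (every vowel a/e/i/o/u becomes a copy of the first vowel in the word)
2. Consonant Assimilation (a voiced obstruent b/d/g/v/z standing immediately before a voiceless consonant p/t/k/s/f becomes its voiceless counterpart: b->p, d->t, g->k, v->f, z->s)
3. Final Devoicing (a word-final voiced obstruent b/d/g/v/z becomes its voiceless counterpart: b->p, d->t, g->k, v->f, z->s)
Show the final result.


Starting form: 'zuxog'
Rule 1: Vowel Harmony: all vowels become 'u' (matching first vowel). 'zuxog' -> 'zuxug'
Rule 2: Consonant Assimilation: no voiced obstruent (b/d/g/v/z) stands immediately before a voiceless consonant (p/t/k/s/f). No change.
Rule 3: Final Devoicing: word-final voiced obstruent 'g' becomes voiceless 'k'. 'zuxug' -> 'zuxuk'
Final form: 'zuxuk'

zuxuk


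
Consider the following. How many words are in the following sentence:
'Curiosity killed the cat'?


Split into words: Curiosity | killed | the | cat = 4 words.

4


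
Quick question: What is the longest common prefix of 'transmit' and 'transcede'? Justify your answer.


Compare from the start: 5 characters match: 'trans'. Mismatch at position 6: 'm' vs 'c'.

trans


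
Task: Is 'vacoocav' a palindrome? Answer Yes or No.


Forward: 'vacoocav'
Reversed: 'vacoocav'
They are identical.

Yes


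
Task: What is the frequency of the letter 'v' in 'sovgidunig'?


Letter 'v' in 'sovgidunig': found at position(s) 3 = 1 occurrence(s).

1


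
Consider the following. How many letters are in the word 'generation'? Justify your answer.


Spell out 'generation' and number each letter: g(1), e(2), n(3), e(4), r(5), a(6), t(7), i(8), o(9), n(10). Total: 10 letters.

10


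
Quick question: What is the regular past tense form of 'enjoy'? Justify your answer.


Apply rule: Add -ed. 'enjoy' becomes 'enjoyed'.

enjoyed


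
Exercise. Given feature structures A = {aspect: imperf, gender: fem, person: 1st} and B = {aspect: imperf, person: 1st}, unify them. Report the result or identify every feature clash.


Compare features:
aspect: A=imperf vs B=imperf -> unified: imperf
gender: A=fem vs B=_ -> unified: fem
person: A=1st vs B=1st -> unified: 1st
No clashes found.

Unified: {aspect: imperf, gender: fem, person: 1st}


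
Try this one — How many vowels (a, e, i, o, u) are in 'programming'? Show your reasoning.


Vowels in 'programming': o, a, i = 3 vowels.

3


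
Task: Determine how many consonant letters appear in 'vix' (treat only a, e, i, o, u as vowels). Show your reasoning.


Consonants in 'vix': v, x = 2 consonants.

2


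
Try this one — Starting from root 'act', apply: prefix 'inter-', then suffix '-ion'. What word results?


Step 1: Add prefix 'inter-' to 'act' = 'interact'
Step 2: Add suffix '-ion' to 'interact' = 'interaction'

interaction


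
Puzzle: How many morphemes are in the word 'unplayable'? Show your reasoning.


Decomposition: un- (prefix) + play (root) + -able (suffix) = 3 morpheme(s)

3 morphemes


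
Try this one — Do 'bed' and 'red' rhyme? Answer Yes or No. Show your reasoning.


Rime (stressed vowel + following sounds) of 'bed': -ed = /ɛd/
Rime of 'red': -ed = /ɛd/
/ɛd/ and /ɛd/ are the same ending sound, so the words rhyme.

Yes


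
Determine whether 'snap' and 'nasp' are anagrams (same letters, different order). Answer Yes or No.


Sorted letters of 'snap': 'anps'
Sorted letters of 'nasp': 'anps'
They match.

Yes


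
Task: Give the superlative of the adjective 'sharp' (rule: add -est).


Apply superlative formation (add -est): 'sharp' -> 'sharpest'.

sharpest


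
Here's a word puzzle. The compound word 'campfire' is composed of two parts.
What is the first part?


Split 'campfire' into 'camp' + 'fire'. The first part is 'camp'.

camp


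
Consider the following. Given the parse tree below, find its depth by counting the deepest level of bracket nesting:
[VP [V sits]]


Count bracket nesting levels:
'[' at pos 0: depth = 1
'[' at pos 4: depth = 2
Maximum depth reached: 2

2


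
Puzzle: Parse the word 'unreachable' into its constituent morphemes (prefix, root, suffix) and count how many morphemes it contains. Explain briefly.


Step 1: Identify prefix: 'un' (meaning: not/reverse)
Step 2: Identify root: 'reach'
Step 3: Identify suffix(es): 'able'
Decomposition: un- (prefix: not/reverse) + reach (root) + -able (suffix: capable of)
Total morphemes: 3

3 morphemes (un- (prefix: not/reverse) + reach (root) + -able (suffix: capable of))


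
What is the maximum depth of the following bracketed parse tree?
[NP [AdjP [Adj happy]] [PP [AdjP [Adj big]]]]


Count bracket nesting levels:
'[' at pos 0: depth = 1
'[' at pos 4: depth = 2
'[' at pos 10: depth = 3
'[' at pos 23: depth = 2
'[' at pos 27: depth = 3
'[' at pos 33: depth = 4
Maximum depth reached: 4

4


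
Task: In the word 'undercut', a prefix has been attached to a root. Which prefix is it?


The word 'undercut' = 'under' (prefix) + 'cut' (root). The prefix is 'under'.

under


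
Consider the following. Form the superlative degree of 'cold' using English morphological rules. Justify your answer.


Apply superlative formation (add -est): 'cold' -> 'coldest'.

coldest


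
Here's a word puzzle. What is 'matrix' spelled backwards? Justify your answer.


Reverse 'matrix' character by character: 'xirtam'.

xirtam


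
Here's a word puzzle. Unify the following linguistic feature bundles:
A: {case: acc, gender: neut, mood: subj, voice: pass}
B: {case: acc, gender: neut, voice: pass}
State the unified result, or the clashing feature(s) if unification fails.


Compare features:
case: A=acc vs B=acc -> unified: acc
gender: A=neut vs B=neut -> unified: neut
mood: A=subj vs B=_ -> unified: subj
voice: A=pass vs B=pass -> unified: pass
No clashes found.

Unified: {case: acc, gender: neut, mood: subj, voice: pass}


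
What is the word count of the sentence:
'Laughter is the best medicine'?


Split into words: Laughter | is | the | best | medicine = 5 words.

5


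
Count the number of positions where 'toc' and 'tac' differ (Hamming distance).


Alignment:
Position 1: 't' vs 't' = match
Position 2: 'o' vs 'a' = DIFFER
Position 3: 'c' vs 'c' = match
Total differences: 1

1


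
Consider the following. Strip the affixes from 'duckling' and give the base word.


Remove suffix '-ling' from 'duckling' to get root 'duck'.

duck


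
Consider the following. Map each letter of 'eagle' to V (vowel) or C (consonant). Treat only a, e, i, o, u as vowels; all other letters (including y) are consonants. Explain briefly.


Letter mapping: e = V, a = V, g = C, l = C, e = V.

VVCCV


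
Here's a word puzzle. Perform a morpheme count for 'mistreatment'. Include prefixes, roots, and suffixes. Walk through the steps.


Decomposition: mis- (prefix) + treat (root) + -ment (suffix) = 3 morpheme(s)

3 morphemes


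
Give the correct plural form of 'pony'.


Apply rule: Change -y to -ies (consonant + y). 'pony' becomes 'ponies'.

ponies


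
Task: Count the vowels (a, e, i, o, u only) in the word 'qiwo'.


Vowels in 'qiwo': i, o = 2 vowels.

2


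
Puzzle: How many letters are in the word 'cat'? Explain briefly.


Spell out 'cat' and number each letter: c(1), a(2), t(3). Total: 3 letters.

3


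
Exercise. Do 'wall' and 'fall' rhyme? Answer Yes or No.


Rime (stressed vowel + following sounds) of 'wall': -all = /ɔːl/
Rime of 'fall': -all = /ɔːl/
/ɔːl/ and /ɔːl/ are the same ending sound, so the words rhyme.

Yes


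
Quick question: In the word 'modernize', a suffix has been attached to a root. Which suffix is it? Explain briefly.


The word 'modernize' = 'modern' (root) + '-ize' (suffix). The suffix is '-ize'.

ize


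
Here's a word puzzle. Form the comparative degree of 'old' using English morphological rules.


Apply comparative formation (add -er): 'old' -> 'older'.

older


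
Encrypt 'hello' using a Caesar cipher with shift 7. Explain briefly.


Shift each letter by 7: h -> o, e -> l, l -> s, l -> s, o -> v. Result: 'olssv'.

olssv


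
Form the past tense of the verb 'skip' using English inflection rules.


Apply rule: Double final consonant and add -ed. 'skip' becomes 'skipped'.

skipped


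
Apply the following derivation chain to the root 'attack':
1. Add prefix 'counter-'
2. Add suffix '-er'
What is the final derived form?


Step 1: Add prefix 'counter-' to 'attack' = 'counterattack'
Step 2: Add suffix '-er' to 'counterattack' = 'counterattacker'

counterattacker
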